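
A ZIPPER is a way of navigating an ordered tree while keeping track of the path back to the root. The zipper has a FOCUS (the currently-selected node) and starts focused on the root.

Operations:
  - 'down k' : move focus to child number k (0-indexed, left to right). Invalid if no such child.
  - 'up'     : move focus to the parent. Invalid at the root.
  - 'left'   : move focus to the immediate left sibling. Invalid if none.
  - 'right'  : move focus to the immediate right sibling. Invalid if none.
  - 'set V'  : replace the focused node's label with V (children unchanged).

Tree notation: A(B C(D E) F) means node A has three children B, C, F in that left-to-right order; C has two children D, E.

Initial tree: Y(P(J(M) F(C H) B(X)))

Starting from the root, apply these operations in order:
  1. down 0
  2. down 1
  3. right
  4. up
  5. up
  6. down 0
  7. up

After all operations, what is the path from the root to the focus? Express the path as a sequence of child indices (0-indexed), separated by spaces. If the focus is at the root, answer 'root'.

Step 1 (down 0): focus=P path=0 depth=1 children=['J', 'F', 'B'] left=[] right=[] parent=Y
Step 2 (down 1): focus=F path=0/1 depth=2 children=['C', 'H'] left=['J'] right=['B'] parent=P
Step 3 (right): focus=B path=0/2 depth=2 children=['X'] left=['J', 'F'] right=[] parent=P
Step 4 (up): focus=P path=0 depth=1 children=['J', 'F', 'B'] left=[] right=[] parent=Y
Step 5 (up): focus=Y path=root depth=0 children=['P'] (at root)
Step 6 (down 0): focus=P path=0 depth=1 children=['J', 'F', 'B'] left=[] right=[] parent=Y
Step 7 (up): focus=Y path=root depth=0 children=['P'] (at root)

Answer: root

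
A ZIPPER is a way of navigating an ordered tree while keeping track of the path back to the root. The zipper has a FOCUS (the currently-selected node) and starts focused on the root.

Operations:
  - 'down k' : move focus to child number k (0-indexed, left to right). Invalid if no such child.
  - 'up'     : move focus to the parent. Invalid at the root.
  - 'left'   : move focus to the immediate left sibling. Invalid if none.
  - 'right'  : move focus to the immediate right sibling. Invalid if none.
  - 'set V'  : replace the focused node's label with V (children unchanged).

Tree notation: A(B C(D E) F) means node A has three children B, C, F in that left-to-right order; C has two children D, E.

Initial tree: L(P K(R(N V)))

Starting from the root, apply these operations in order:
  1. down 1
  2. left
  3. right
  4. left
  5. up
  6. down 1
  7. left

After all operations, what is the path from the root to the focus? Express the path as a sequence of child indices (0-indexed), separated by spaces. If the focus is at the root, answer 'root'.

Step 1 (down 1): focus=K path=1 depth=1 children=['R'] left=['P'] right=[] parent=L
Step 2 (left): focus=P path=0 depth=1 children=[] left=[] right=['K'] parent=L
Step 3 (right): focus=K path=1 depth=1 children=['R'] left=['P'] right=[] parent=L
Step 4 (left): focus=P path=0 depth=1 children=[] left=[] right=['K'] parent=L
Step 5 (up): focus=L path=root depth=0 children=['P', 'K'] (at root)
Step 6 (down 1): focus=K path=1 depth=1 children=['R'] left=['P'] right=[] parent=L
Step 7 (left): focus=P path=0 depth=1 children=[] left=[] right=['K'] parent=L

Answer: 0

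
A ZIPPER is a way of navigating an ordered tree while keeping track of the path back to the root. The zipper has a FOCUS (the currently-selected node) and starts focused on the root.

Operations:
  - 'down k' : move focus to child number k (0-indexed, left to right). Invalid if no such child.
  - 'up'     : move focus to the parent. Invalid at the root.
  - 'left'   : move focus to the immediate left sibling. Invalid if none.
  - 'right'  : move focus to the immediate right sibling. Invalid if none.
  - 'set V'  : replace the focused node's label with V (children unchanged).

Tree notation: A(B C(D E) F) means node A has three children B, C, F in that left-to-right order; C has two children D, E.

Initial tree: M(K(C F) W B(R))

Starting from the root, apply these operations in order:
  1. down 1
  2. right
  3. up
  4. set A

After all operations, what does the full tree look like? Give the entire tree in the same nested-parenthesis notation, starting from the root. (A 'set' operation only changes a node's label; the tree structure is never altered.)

Answer: A(K(C F) W B(R))

Derivation:
Step 1 (down 1): focus=W path=1 depth=1 children=[] left=['K'] right=['B'] parent=M
Step 2 (right): focus=B path=2 depth=1 children=['R'] left=['K', 'W'] right=[] parent=M
Step 3 (up): focus=M path=root depth=0 children=['K', 'W', 'B'] (at root)
Step 4 (set A): focus=A path=root depth=0 children=['K', 'W', 'B'] (at root)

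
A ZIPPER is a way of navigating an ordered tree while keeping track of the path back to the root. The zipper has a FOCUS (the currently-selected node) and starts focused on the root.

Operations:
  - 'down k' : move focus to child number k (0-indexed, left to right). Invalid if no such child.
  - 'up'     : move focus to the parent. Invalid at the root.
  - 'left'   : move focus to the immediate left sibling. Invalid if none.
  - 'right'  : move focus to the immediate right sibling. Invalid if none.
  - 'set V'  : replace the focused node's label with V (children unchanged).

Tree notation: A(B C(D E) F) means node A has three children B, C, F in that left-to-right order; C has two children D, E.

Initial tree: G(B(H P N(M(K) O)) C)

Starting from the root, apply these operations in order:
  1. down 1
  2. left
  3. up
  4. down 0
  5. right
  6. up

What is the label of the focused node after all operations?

Step 1 (down 1): focus=C path=1 depth=1 children=[] left=['B'] right=[] parent=G
Step 2 (left): focus=B path=0 depth=1 children=['H', 'P', 'N'] left=[] right=['C'] parent=G
Step 3 (up): focus=G path=root depth=0 children=['B', 'C'] (at root)
Step 4 (down 0): focus=B path=0 depth=1 children=['H', 'P', 'N'] left=[] right=['C'] parent=G
Step 5 (right): focus=C path=1 depth=1 children=[] left=['B'] right=[] parent=G
Step 6 (up): focus=G path=root depth=0 children=['B', 'C'] (at root)

Answer: G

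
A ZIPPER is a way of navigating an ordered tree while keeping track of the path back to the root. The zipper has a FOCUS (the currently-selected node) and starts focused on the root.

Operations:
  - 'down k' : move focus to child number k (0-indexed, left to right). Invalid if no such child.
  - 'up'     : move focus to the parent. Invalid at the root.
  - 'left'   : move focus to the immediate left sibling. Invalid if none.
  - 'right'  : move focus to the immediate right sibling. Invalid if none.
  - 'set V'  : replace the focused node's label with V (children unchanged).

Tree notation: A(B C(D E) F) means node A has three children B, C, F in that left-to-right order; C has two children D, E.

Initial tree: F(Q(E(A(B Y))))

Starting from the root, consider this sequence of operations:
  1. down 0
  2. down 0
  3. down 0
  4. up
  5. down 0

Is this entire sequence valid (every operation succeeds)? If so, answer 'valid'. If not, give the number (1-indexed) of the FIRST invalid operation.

Answer: valid

Derivation:
Step 1 (down 0): focus=Q path=0 depth=1 children=['E'] left=[] right=[] parent=F
Step 2 (down 0): focus=E path=0/0 depth=2 children=['A'] left=[] right=[] parent=Q
Step 3 (down 0): focus=A path=0/0/0 depth=3 children=['B', 'Y'] left=[] right=[] parent=E
Step 4 (up): focus=E path=0/0 depth=2 children=['A'] left=[] right=[] parent=Q
Step 5 (down 0): focus=A path=0/0/0 depth=3 children=['B', 'Y'] left=[] right=[] parent=E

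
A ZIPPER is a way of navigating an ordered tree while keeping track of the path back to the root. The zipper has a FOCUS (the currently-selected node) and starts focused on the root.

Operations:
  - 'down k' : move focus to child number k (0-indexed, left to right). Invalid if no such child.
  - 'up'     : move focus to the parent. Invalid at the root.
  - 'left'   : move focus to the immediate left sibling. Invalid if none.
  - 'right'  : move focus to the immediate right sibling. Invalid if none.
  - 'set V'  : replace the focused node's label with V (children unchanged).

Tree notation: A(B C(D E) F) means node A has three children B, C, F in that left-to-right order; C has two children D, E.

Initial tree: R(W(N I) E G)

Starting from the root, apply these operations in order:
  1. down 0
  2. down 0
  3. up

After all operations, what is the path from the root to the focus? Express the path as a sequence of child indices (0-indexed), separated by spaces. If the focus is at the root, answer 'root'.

Step 1 (down 0): focus=W path=0 depth=1 children=['N', 'I'] left=[] right=['E', 'G'] parent=R
Step 2 (down 0): focus=N path=0/0 depth=2 children=[] left=[] right=['I'] parent=W
Step 3 (up): focus=W path=0 depth=1 children=['N', 'I'] left=[] right=['E', 'G'] parent=R

Answer: 0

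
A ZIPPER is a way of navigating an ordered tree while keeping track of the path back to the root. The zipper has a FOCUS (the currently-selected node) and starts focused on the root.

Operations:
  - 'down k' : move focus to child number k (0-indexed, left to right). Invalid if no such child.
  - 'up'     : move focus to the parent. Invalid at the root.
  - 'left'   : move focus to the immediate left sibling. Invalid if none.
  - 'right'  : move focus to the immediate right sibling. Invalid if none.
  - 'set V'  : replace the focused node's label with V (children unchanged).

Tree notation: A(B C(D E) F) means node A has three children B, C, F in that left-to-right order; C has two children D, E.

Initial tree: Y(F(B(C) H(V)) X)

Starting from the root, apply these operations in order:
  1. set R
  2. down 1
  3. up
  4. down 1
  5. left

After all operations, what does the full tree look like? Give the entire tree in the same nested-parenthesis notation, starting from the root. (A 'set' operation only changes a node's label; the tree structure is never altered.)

Step 1 (set R): focus=R path=root depth=0 children=['F', 'X'] (at root)
Step 2 (down 1): focus=X path=1 depth=1 children=[] left=['F'] right=[] parent=R
Step 3 (up): focus=R path=root depth=0 children=['F', 'X'] (at root)
Step 4 (down 1): focus=X path=1 depth=1 children=[] left=['F'] right=[] parent=R
Step 5 (left): focus=F path=0 depth=1 children=['B', 'H'] left=[] right=['X'] parent=R

Answer: R(F(B(C) H(V)) X)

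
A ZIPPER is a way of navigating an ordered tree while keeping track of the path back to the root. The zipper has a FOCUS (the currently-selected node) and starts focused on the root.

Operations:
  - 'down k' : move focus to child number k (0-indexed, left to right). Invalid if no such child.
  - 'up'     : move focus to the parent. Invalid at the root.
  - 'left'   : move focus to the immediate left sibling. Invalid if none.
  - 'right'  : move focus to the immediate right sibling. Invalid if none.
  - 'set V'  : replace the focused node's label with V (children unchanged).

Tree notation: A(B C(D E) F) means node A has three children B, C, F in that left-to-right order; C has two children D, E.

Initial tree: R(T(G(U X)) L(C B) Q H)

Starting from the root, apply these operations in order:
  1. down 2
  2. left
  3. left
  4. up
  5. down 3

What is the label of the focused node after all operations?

Step 1 (down 2): focus=Q path=2 depth=1 children=[] left=['T', 'L'] right=['H'] parent=R
Step 2 (left): focus=L path=1 depth=1 children=['C', 'B'] left=['T'] right=['Q', 'H'] parent=R
Step 3 (left): focus=T path=0 depth=1 children=['G'] left=[] right=['L', 'Q', 'H'] parent=R
Step 4 (up): focus=R path=root depth=0 children=['T', 'L', 'Q', 'H'] (at root)
Step 5 (down 3): focus=H path=3 depth=1 children=[] left=['T', 'L', 'Q'] right=[] parent=R

Answer: H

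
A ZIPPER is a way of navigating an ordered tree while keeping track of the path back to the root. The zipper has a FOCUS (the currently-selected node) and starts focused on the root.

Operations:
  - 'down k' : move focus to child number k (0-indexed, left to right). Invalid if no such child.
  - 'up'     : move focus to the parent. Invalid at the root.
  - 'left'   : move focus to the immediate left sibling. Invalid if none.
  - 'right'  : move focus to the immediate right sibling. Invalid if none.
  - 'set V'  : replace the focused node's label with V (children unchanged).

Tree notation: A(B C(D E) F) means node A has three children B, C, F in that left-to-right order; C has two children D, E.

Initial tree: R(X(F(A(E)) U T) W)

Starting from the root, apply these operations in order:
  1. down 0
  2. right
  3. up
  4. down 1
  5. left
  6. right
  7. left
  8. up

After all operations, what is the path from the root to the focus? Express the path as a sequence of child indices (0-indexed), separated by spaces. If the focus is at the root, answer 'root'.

Answer: root

Derivation:
Step 1 (down 0): focus=X path=0 depth=1 children=['F', 'U', 'T'] left=[] right=['W'] parent=R
Step 2 (right): focus=W path=1 depth=1 children=[] left=['X'] right=[] parent=R
Step 3 (up): focus=R path=root depth=0 children=['X', 'W'] (at root)
Step 4 (down 1): focus=W path=1 depth=1 children=[] left=['X'] right=[] parent=R
Step 5 (left): focus=X path=0 depth=1 children=['F', 'U', 'T'] left=[] right=['W'] parent=R
Step 6 (right): focus=W path=1 depth=1 children=[] left=['X'] right=[] parent=R
Step 7 (left): focus=X path=0 depth=1 children=['F', 'U', 'T'] left=[] right=['W'] parent=R
Step 8 (up): focus=R path=root depth=0 children=['X', 'W'] (at root)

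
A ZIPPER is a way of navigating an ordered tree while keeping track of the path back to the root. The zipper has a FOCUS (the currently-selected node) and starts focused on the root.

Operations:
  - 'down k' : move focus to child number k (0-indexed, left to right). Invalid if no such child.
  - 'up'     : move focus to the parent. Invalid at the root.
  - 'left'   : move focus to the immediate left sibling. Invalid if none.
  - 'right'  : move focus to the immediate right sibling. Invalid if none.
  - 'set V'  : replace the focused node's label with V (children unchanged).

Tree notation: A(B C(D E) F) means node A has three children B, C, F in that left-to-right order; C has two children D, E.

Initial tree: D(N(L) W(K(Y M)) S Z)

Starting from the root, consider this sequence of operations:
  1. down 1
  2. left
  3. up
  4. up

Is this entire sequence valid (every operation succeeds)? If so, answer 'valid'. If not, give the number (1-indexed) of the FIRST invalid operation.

Step 1 (down 1): focus=W path=1 depth=1 children=['K'] left=['N'] right=['S', 'Z'] parent=D
Step 2 (left): focus=N path=0 depth=1 children=['L'] left=[] right=['W', 'S', 'Z'] parent=D
Step 3 (up): focus=D path=root depth=0 children=['N', 'W', 'S', 'Z'] (at root)
Step 4 (up): INVALID

Answer: 4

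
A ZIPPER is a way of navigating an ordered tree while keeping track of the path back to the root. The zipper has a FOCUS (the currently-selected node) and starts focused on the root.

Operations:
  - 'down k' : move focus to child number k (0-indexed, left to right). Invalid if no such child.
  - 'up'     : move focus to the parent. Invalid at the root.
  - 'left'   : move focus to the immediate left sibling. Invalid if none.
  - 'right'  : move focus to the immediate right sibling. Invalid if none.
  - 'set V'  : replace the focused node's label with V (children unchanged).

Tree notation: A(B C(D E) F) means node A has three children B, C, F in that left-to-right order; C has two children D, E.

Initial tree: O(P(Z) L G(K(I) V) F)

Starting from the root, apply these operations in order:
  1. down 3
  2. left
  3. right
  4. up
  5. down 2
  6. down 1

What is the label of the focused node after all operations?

Step 1 (down 3): focus=F path=3 depth=1 children=[] left=['P', 'L', 'G'] right=[] parent=O
Step 2 (left): focus=G path=2 depth=1 children=['K', 'V'] left=['P', 'L'] right=['F'] parent=O
Step 3 (right): focus=F path=3 depth=1 children=[] left=['P', 'L', 'G'] right=[] parent=O
Step 4 (up): focus=O path=root depth=0 children=['P', 'L', 'G', 'F'] (at root)
Step 5 (down 2): focus=G path=2 depth=1 children=['K', 'V'] left=['P', 'L'] right=['F'] parent=O
Step 6 (down 1): focus=V path=2/1 depth=2 children=[] left=['K'] right=[] parent=G

Answer: V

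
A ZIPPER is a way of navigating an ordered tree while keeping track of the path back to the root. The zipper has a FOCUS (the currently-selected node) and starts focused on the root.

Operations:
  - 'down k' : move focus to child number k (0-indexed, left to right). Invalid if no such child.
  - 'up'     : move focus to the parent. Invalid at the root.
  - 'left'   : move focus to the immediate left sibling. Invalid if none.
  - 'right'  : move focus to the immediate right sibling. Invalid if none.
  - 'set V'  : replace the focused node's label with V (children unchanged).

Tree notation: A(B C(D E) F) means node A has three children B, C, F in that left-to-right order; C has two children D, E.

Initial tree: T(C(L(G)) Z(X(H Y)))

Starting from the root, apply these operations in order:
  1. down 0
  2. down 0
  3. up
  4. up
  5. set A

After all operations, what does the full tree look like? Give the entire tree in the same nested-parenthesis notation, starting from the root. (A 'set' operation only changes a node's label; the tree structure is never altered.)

Step 1 (down 0): focus=C path=0 depth=1 children=['L'] left=[] right=['Z'] parent=T
Step 2 (down 0): focus=L path=0/0 depth=2 children=['G'] left=[] right=[] parent=C
Step 3 (up): focus=C path=0 depth=1 children=['L'] left=[] right=['Z'] parent=T
Step 4 (up): focus=T path=root depth=0 children=['C', 'Z'] (at root)
Step 5 (set A): focus=A path=root depth=0 children=['C', 'Z'] (at root)

Answer: A(C(L(G)) Z(X(H Y)))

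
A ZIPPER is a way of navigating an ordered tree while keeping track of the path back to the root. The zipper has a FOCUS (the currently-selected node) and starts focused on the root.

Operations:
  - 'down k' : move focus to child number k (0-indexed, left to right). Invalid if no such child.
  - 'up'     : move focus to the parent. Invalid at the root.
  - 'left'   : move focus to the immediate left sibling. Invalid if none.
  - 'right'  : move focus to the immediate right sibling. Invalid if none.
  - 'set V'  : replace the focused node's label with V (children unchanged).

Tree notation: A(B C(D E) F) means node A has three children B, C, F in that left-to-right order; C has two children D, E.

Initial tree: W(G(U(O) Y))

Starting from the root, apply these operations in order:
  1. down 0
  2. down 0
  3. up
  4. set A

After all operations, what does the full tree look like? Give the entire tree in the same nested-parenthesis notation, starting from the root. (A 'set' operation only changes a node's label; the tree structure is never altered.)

Answer: W(A(U(O) Y))

Derivation:
Step 1 (down 0): focus=G path=0 depth=1 children=['U', 'Y'] left=[] right=[] parent=W
Step 2 (down 0): focus=U path=0/0 depth=2 children=['O'] left=[] right=['Y'] parent=G
Step 3 (up): focus=G path=0 depth=1 children=['U', 'Y'] left=[] right=[] parent=W
Step 4 (set A): focus=A path=0 depth=1 children=['U', 'Y'] left=[] right=[] parent=W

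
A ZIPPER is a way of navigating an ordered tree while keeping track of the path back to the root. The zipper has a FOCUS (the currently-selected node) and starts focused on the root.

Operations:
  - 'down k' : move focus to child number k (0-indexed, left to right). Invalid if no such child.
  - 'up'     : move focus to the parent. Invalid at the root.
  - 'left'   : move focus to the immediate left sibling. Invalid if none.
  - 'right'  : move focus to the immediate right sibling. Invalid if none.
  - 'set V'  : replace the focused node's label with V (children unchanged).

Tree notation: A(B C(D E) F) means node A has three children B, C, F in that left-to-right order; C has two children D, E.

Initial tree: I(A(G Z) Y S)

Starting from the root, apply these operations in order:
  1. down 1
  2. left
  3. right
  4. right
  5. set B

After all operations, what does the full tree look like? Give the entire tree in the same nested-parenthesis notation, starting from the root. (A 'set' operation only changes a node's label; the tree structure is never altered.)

Step 1 (down 1): focus=Y path=1 depth=1 children=[] left=['A'] right=['S'] parent=I
Step 2 (left): focus=A path=0 depth=1 children=['G', 'Z'] left=[] right=['Y', 'S'] parent=I
Step 3 (right): focus=Y path=1 depth=1 children=[] left=['A'] right=['S'] parent=I
Step 4 (right): focus=S path=2 depth=1 children=[] left=['A', 'Y'] right=[] parent=I
Step 5 (set B): focus=B path=2 depth=1 children=[] left=['A', 'Y'] right=[] parent=I

Answer: I(A(G Z) Y B)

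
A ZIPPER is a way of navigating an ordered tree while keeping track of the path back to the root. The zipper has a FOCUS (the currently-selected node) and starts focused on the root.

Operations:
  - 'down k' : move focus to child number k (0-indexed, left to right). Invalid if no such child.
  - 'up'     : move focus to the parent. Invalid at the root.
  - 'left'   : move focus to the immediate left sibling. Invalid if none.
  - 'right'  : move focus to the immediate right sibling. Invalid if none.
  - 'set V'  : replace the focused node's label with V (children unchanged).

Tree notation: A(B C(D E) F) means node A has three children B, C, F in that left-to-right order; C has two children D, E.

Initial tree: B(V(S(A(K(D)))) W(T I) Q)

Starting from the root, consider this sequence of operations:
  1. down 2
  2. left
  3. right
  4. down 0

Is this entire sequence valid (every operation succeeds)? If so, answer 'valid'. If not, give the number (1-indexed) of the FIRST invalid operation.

Step 1 (down 2): focus=Q path=2 depth=1 children=[] left=['V', 'W'] right=[] parent=B
Step 2 (left): focus=W path=1 depth=1 children=['T', 'I'] left=['V'] right=['Q'] parent=B
Step 3 (right): focus=Q path=2 depth=1 children=[] left=['V', 'W'] right=[] parent=B
Step 4 (down 0): INVALID

Answer: 4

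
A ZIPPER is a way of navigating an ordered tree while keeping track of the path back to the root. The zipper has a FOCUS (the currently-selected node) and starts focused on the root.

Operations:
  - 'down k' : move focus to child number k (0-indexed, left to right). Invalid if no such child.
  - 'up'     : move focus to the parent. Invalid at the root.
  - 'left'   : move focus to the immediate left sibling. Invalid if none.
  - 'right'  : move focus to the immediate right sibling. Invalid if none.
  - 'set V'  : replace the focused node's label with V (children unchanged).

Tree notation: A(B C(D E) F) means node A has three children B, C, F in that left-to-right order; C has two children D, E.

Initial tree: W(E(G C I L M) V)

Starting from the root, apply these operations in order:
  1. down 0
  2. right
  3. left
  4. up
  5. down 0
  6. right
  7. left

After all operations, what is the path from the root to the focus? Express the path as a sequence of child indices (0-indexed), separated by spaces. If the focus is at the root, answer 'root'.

Step 1 (down 0): focus=E path=0 depth=1 children=['G', 'C', 'I', 'L', 'M'] left=[] right=['V'] parent=W
Step 2 (right): focus=V path=1 depth=1 children=[] left=['E'] right=[] parent=W
Step 3 (left): focus=E path=0 depth=1 children=['G', 'C', 'I', 'L', 'M'] left=[] right=['V'] parent=W
Step 4 (up): focus=W path=root depth=0 children=['E', 'V'] (at root)
Step 5 (down 0): focus=E path=0 depth=1 children=['G', 'C', 'I', 'L', 'M'] left=[] right=['V'] parent=W
Step 6 (right): focus=V path=1 depth=1 children=[] left=['E'] right=[] parent=W
Step 7 (left): focus=E path=0 depth=1 children=['G', 'C', 'I', 'L', 'M'] left=[] right=['V'] parent=W

Answer: 0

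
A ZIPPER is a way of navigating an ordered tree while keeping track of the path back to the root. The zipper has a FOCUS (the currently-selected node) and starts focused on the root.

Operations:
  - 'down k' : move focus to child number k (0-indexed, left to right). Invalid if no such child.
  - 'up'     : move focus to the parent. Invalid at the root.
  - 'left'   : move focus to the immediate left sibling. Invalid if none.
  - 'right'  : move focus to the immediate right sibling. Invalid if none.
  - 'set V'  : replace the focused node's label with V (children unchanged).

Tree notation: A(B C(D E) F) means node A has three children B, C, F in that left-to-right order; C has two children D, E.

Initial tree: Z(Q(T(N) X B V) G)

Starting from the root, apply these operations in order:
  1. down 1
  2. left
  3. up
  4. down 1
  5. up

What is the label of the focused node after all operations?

Step 1 (down 1): focus=G path=1 depth=1 children=[] left=['Q'] right=[] parent=Z
Step 2 (left): focus=Q path=0 depth=1 children=['T', 'X', 'B', 'V'] left=[] right=['G'] parent=Z
Step 3 (up): focus=Z path=root depth=0 children=['Q', 'G'] (at root)
Step 4 (down 1): focus=G path=1 depth=1 children=[] left=['Q'] right=[] parent=Z
Step 5 (up): focus=Z path=root depth=0 children=['Q', 'G'] (at root)

Answer: Z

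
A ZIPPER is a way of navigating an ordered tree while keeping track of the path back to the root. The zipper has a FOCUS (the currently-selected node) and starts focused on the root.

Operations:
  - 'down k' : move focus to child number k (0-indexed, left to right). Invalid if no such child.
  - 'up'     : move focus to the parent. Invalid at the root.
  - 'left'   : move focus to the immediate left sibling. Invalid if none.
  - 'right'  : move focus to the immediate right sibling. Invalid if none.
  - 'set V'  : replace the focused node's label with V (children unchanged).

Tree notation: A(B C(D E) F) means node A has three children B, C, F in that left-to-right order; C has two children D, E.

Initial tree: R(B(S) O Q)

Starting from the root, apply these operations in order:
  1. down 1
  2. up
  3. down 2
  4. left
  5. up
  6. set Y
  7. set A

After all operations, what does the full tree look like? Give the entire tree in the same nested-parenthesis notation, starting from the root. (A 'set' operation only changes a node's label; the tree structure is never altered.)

Step 1 (down 1): focus=O path=1 depth=1 children=[] left=['B'] right=['Q'] parent=R
Step 2 (up): focus=R path=root depth=0 children=['B', 'O', 'Q'] (at root)
Step 3 (down 2): focus=Q path=2 depth=1 children=[] left=['B', 'O'] right=[] parent=R
Step 4 (left): focus=O path=1 depth=1 children=[] left=['B'] right=['Q'] parent=R
Step 5 (up): focus=R path=root depth=0 children=['B', 'O', 'Q'] (at root)
Step 6 (set Y): focus=Y path=root depth=0 children=['B', 'O', 'Q'] (at root)
Step 7 (set A): focus=A path=root depth=0 children=['B', 'O', 'Q'] (at root)

Answer: A(B(S) O Q)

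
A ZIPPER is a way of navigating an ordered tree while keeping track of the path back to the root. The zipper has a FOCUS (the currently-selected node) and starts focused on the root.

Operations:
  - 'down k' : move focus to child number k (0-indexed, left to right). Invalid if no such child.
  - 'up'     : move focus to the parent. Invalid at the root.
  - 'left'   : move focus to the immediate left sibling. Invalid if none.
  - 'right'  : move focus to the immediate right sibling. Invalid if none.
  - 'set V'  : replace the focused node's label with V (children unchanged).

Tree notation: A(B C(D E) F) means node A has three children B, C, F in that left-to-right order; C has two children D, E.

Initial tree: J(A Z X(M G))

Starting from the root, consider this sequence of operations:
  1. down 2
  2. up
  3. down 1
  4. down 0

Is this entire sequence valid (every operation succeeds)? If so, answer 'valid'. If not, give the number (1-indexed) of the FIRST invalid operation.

Step 1 (down 2): focus=X path=2 depth=1 children=['M', 'G'] left=['A', 'Z'] right=[] parent=J
Step 2 (up): focus=J path=root depth=0 children=['A', 'Z', 'X'] (at root)
Step 3 (down 1): focus=Z path=1 depth=1 children=[] left=['A'] right=['X'] parent=J
Step 4 (down 0): INVALID

Answer: 4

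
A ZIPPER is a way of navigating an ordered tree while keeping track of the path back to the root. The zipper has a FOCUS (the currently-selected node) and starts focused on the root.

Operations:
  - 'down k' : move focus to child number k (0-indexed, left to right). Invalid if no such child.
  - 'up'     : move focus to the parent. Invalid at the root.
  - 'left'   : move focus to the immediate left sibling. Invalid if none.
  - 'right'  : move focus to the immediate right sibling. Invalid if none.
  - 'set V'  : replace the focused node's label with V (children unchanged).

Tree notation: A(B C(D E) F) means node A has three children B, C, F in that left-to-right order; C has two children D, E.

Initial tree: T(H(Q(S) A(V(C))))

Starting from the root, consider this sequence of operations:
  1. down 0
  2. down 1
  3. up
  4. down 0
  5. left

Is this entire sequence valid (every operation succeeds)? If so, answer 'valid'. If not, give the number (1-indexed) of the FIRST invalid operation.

Step 1 (down 0): focus=H path=0 depth=1 children=['Q', 'A'] left=[] right=[] parent=T
Step 2 (down 1): focus=A path=0/1 depth=2 children=['V'] left=['Q'] right=[] parent=H
Step 3 (up): focus=H path=0 depth=1 children=['Q', 'A'] left=[] right=[] parent=T
Step 4 (down 0): focus=Q path=0/0 depth=2 children=['S'] left=[] right=['A'] parent=H
Step 5 (left): INVALID

Answer: 5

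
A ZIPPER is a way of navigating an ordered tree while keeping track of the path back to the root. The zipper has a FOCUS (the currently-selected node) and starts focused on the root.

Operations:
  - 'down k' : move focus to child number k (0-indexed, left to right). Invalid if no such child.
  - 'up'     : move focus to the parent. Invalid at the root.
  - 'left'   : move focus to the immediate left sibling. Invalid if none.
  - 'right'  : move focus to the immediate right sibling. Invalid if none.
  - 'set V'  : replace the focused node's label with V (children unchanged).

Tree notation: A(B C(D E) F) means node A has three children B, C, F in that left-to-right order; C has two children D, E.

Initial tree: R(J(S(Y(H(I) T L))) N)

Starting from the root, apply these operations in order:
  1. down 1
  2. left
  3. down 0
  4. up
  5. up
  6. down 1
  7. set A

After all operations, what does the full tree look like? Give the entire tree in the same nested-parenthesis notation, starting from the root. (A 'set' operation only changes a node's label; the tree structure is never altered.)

Answer: R(J(S(Y(H(I) T L))) A)

Derivation:
Step 1 (down 1): focus=N path=1 depth=1 children=[] left=['J'] right=[] parent=R
Step 2 (left): focus=J path=0 depth=1 children=['S'] left=[] right=['N'] parent=R
Step 3 (down 0): focus=S path=0/0 depth=2 children=['Y'] left=[] right=[] parent=J
Step 4 (up): focus=J path=0 depth=1 children=['S'] left=[] right=['N'] parent=R
Step 5 (up): focus=R path=root depth=0 children=['J', 'N'] (at root)
Step 6 (down 1): focus=N path=1 depth=1 children=[] left=['J'] right=[] parent=R
Step 7 (set A): focus=A path=1 depth=1 children=[] left=['J'] right=[] parent=R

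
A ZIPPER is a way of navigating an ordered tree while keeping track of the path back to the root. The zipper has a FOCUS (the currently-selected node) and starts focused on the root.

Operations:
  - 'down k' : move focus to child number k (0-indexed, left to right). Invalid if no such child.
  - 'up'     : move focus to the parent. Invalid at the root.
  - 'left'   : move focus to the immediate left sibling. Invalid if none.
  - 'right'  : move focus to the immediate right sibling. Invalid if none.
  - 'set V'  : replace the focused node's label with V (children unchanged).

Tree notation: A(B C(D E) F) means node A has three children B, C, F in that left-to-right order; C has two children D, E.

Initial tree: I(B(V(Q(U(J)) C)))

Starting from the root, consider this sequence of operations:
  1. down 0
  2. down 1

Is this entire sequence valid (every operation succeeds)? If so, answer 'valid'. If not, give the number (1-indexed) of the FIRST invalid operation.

Step 1 (down 0): focus=B path=0 depth=1 children=['V'] left=[] right=[] parent=I
Step 2 (down 1): INVALID

Answer: 2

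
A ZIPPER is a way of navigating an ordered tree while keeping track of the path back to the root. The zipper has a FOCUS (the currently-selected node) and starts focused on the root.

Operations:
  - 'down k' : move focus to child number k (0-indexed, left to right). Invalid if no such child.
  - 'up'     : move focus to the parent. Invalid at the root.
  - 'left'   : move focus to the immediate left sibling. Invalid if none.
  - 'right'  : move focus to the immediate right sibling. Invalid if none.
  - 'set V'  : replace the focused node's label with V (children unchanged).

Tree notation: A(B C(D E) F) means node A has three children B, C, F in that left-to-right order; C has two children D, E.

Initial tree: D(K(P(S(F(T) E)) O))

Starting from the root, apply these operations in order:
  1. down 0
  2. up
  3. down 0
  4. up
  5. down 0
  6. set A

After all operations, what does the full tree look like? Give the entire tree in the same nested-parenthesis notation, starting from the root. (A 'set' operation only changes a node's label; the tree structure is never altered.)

Answer: D(A(P(S(F(T) E)) O))

Derivation:
Step 1 (down 0): focus=K path=0 depth=1 children=['P', 'O'] left=[] right=[] parent=D
Step 2 (up): focus=D path=root depth=0 children=['K'] (at root)
Step 3 (down 0): focus=K path=0 depth=1 children=['P', 'O'] left=[] right=[] parent=D
Step 4 (up): focus=D path=root depth=0 children=['K'] (at root)
Step 5 (down 0): focus=K path=0 depth=1 children=['P', 'O'] left=[] right=[] parent=D
Step 6 (set A): focus=A path=0 depth=1 children=['P', 'O'] left=[] right=[] parent=D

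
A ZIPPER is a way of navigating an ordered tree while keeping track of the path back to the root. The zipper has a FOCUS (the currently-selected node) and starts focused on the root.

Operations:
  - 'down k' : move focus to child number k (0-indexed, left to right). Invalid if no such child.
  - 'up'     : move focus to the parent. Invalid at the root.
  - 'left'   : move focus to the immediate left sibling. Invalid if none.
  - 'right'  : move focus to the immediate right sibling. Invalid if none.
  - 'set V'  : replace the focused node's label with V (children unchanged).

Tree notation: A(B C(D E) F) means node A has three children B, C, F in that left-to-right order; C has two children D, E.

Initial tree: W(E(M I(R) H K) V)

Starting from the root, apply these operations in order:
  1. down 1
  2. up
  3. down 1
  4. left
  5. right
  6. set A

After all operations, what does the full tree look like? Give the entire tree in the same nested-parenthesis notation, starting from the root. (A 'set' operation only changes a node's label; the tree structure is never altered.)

Step 1 (down 1): focus=V path=1 depth=1 children=[] left=['E'] right=[] parent=W
Step 2 (up): focus=W path=root depth=0 children=['E', 'V'] (at root)
Step 3 (down 1): focus=V path=1 depth=1 children=[] left=['E'] right=[] parent=W
Step 4 (left): focus=E path=0 depth=1 children=['M', 'I', 'H', 'K'] left=[] right=['V'] parent=W
Step 5 (right): focus=V path=1 depth=1 children=[] left=['E'] right=[] parent=W
Step 6 (set A): focus=A path=1 depth=1 children=[] left=['E'] right=[] parent=W

Answer: W(E(M I(R) H K) A)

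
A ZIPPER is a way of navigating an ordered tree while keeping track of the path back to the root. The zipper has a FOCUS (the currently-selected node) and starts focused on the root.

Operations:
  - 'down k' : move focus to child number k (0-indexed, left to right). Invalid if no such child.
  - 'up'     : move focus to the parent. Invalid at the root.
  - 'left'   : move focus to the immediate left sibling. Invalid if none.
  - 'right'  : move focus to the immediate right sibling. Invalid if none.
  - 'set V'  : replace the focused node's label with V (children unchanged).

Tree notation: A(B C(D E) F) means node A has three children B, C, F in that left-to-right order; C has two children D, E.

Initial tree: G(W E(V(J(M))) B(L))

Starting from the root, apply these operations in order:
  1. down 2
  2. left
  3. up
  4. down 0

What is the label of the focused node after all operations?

Answer: W

Derivation:
Step 1 (down 2): focus=B path=2 depth=1 children=['L'] left=['W', 'E'] right=[] parent=G
Step 2 (left): focus=E path=1 depth=1 children=['V'] left=['W'] right=['B'] parent=G
Step 3 (up): focus=G path=root depth=0 children=['W', 'E', 'B'] (at root)
Step 4 (down 0): focus=W path=0 depth=1 children=[] left=[] right=['E', 'B'] parent=G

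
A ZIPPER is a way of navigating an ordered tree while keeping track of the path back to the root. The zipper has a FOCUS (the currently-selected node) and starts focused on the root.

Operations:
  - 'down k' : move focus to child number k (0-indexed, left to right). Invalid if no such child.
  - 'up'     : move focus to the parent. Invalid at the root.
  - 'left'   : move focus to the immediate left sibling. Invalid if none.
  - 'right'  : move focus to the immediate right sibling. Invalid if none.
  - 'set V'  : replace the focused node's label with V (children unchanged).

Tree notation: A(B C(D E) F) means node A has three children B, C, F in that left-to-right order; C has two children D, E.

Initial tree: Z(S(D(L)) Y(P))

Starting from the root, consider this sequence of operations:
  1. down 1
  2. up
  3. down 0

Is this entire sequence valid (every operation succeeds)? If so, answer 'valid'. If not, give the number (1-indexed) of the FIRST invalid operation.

Answer: valid

Derivation:
Step 1 (down 1): focus=Y path=1 depth=1 children=['P'] left=['S'] right=[] parent=Z
Step 2 (up): focus=Z path=root depth=0 children=['S', 'Y'] (at root)
Step 3 (down 0): focus=S path=0 depth=1 children=['D'] left=[] right=['Y'] parent=Z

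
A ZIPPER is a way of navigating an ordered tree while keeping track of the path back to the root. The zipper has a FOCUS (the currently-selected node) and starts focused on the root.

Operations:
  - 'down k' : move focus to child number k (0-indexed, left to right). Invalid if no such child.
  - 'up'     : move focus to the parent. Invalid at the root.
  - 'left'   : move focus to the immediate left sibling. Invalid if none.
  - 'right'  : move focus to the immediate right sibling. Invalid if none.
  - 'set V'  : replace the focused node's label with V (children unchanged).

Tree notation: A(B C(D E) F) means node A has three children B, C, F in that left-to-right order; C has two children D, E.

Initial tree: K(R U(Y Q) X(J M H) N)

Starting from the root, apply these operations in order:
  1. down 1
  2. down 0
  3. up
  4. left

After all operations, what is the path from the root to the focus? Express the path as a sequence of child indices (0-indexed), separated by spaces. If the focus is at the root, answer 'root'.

Step 1 (down 1): focus=U path=1 depth=1 children=['Y', 'Q'] left=['R'] right=['X', 'N'] parent=K
Step 2 (down 0): focus=Y path=1/0 depth=2 children=[] left=[] right=['Q'] parent=U
Step 3 (up): focus=U path=1 depth=1 children=['Y', 'Q'] left=['R'] right=['X', 'N'] parent=K
Step 4 (left): focus=R path=0 depth=1 children=[] left=[] right=['U', 'X', 'N'] parent=K

Answer: 0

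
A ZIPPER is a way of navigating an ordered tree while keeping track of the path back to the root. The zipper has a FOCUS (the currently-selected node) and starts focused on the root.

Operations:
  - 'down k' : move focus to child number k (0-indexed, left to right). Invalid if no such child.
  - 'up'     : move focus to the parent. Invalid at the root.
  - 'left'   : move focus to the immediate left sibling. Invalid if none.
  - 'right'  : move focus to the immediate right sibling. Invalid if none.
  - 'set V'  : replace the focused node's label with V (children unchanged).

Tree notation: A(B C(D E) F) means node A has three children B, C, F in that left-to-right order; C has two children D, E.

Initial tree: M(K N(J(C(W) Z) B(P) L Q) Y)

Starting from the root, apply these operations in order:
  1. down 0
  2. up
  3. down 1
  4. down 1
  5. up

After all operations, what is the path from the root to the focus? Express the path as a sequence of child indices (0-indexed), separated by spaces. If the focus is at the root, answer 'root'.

Answer: 1

Derivation:
Step 1 (down 0): focus=K path=0 depth=1 children=[] left=[] right=['N', 'Y'] parent=M
Step 2 (up): focus=M path=root depth=0 children=['K', 'N', 'Y'] (at root)
Step 3 (down 1): focus=N path=1 depth=1 children=['J', 'B', 'L', 'Q'] left=['K'] right=['Y'] parent=M
Step 4 (down 1): focus=B path=1/1 depth=2 children=['P'] left=['J'] right=['L', 'Q'] parent=N
Step 5 (up): focus=N path=1 depth=1 children=['J', 'B', 'L', 'Q'] left=['K'] right=['Y'] parent=M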